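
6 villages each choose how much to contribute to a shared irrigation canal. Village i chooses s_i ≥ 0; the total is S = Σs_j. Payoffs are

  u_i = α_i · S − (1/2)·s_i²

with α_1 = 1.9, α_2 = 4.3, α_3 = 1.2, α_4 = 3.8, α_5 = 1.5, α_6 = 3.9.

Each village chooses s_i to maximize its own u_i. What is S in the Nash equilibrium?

Village i's FOC: ∂u_i/∂s_i = α_i − s_i = 0, so s_i* = α_i.
NE contributions = (1.9, 4.3, 1.2, 3.8, 1.5, 3.9); S = 16.6.

16.6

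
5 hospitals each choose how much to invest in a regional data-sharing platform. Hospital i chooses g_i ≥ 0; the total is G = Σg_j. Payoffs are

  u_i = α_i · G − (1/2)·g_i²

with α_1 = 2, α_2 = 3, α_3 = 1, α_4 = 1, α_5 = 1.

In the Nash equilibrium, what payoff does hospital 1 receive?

14

Hospital i's FOC: ∂u_i/∂g_i = α_i − g_i = 0, so g_i* = α_i.
NE contributions = (2, 3, 1, 1, 1); G = 8.
u_1 = α_1·G − ½·(g_1)² = 2·8 − ½·2² = 14.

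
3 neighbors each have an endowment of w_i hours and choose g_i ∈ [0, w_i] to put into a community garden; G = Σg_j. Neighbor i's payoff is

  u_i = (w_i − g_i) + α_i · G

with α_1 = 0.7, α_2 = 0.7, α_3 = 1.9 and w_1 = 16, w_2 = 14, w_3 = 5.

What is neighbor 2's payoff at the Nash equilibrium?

17.5

∂u_i/∂g_i = α_i − 1, so neighbor i contributes w_i if α_i > 1, else 0.
α_i > 1 for i ∈ {3}; NE contributions (0, 0, 5), G = 5.
u_2 = (14 − 0) + 0.7·5 = 17.5.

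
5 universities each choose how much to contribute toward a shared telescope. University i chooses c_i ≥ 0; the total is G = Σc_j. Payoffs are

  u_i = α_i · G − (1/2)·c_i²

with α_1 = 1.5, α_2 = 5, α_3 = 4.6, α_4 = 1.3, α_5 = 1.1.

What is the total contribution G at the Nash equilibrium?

University i's FOC: ∂u_i/∂c_i = α_i − c_i = 0, so c_i* = α_i.
NE contributions = (1.5, 5, 4.6, 1.3, 1.1); G = 13.5.

13.5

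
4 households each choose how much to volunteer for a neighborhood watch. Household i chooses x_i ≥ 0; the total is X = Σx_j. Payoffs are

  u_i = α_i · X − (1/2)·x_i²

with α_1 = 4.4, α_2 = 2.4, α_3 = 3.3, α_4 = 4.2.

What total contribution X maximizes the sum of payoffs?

57.2

Planner FOC: ∂(Σu_j)/∂x_i = (Σα_j) − x_i = 0, so x_i^SO = Σα_j = 14.3 for every i; X^SO = 57.2.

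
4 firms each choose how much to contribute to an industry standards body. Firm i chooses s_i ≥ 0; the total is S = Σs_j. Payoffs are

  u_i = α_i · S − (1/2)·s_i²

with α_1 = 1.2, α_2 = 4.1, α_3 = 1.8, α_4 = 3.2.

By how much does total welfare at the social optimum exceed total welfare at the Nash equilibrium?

Firm i's FOC: ∂u_i/∂s_i = α_i − s_i = 0, so s_i* = α_i.
NE contributions = (1.2, 4.1, 1.8, 3.2); S = 10.3.
W^NE = (Σα)·S − ½Σα_i² = 10.3² − ½·31.73 = 90.225.
Planner sets s_i = Σα_j = 10.3 for every i, so S^SO = 4·10.3 = 41.2.
W^SO = (Σα)·S^SO − ½·4·(Σα)² = (4/2)·10.3² = 212.18.
Deadweight loss = W^SO − W^NE = 121.955.

121.955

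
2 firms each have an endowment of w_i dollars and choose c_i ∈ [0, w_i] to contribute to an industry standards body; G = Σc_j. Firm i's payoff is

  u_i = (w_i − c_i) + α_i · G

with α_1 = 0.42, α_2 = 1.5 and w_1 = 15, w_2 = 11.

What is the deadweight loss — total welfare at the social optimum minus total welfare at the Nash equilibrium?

13.8

∂u_i/∂c_i = α_i − 1, so firm i contributes w_i if α_i > 1, else 0.
α_i > 1 for i ∈ {2}; NE contributions (0, 11), G = 11.
W^NE = Σw_i − G^NE + (Σα_i)·G^NE = 26 + 0.92·11 = 36.12.
Planner: ∂(Σu_j)/∂c_i = Σα_j − 1 = 0.92 > 0, so everyone contributes w_i; G^SO = 26, W^SO = 26 + 0.92·26 = 49.92.
Deadweight loss = 13.8.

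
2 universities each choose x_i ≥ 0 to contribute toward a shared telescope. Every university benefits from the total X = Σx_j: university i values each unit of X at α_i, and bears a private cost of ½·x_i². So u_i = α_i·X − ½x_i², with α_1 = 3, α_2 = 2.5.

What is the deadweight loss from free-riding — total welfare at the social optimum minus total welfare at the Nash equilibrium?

7.625

University i's FOC: ∂u_i/∂x_i = α_i − x_i = 0, so x_i* = α_i.
NE contributions = (3, 2.5); X = 5.5.
W^NE = (Σα)·X − ½Σα_i² = 5.5² − ½·15.25 = 22.625.
Planner sets x_i = Σα_j = 5.5 for every i, so X^SO = 2·5.5 = 11.
W^SO = (Σα)·X^SO − ½·2·(Σα)² = (2/2)·5.5² = 30.25.
Deadweight loss = W^SO − W^NE = 7.625.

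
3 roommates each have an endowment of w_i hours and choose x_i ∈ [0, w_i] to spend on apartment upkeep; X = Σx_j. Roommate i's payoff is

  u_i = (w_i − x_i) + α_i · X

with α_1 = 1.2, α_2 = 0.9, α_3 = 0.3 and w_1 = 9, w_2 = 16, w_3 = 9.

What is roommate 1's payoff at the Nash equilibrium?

∂u_i/∂x_i = α_i − 1, so roommate i contributes w_i if α_i > 1, else 0.
α_i > 1 for i ∈ {1}; NE contributions (9, 0, 0), X = 9.
u_1 = (9 − 9) + 1.2·9 = 10.8.

10.8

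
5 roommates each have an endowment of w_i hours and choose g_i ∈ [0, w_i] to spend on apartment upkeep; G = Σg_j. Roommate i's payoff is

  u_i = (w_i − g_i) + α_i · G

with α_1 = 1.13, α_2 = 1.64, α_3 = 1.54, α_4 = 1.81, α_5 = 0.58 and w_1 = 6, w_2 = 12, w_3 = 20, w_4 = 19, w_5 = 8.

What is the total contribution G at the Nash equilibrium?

57

∂u_i/∂g_i = α_i − 1, so roommate i contributes w_i if α_i > 1, else 0.
α_i > 1 for i ∈ {1, 2, 3, 4}; NE contributions (6, 12, 20, 19, 0), G = 57.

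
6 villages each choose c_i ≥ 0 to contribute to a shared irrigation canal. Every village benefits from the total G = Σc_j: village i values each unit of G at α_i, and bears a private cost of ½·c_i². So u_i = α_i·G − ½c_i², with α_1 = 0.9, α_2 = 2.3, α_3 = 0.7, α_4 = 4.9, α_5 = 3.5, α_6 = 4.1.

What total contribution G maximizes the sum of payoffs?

Planner FOC: ∂(Σu_j)/∂c_i = (Σα_j) − c_i = 0, so c_i^SO = Σα_j = 16.4 for every i; G^SO = 98.4.

98.4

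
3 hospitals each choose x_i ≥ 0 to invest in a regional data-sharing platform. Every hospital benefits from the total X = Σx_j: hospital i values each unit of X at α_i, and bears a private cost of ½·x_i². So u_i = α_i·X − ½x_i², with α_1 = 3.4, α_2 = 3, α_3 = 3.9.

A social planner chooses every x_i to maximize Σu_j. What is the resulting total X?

30.9

Planner FOC: ∂(Σu_j)/∂x_i = (Σα_j) − x_i = 0, so x_i^SO = Σα_j = 10.3 for every i; X^SO = 30.9.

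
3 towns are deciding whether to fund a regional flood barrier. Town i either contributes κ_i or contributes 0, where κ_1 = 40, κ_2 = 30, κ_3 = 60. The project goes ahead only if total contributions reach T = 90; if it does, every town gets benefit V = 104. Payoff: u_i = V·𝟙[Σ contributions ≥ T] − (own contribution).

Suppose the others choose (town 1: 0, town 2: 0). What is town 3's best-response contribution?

0

Others' total = 0. Even contributing 60 gives 60 < 90: no benefit either way.
Best response: 0.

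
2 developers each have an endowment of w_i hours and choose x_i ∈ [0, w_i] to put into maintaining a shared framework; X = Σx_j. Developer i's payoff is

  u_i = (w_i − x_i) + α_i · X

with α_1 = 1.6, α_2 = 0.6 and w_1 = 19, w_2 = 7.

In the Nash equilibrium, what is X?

∂u_i/∂x_i = α_i − 1, so developer i contributes w_i if α_i > 1, else 0.
α_i > 1 for i ∈ {1}; NE contributions (19, 0), X = 19.

19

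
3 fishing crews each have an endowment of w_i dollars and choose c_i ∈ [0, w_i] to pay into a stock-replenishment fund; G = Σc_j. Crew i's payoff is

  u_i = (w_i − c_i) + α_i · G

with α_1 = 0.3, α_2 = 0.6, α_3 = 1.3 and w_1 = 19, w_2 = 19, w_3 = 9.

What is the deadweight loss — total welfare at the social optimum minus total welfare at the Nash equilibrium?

∂u_i/∂c_i = α_i − 1, so crew i contributes w_i if α_i > 1, else 0.
α_i > 1 for i ∈ {3}; NE contributions (0, 0, 9), G = 9.
W^NE = Σw_i − G^NE + (Σα_i)·G^NE = 47 + 1.2·9 = 57.8.
Planner: ∂(Σu_j)/∂c_i = Σα_j − 1 = 1.2 > 0, so everyone contributes w_i; G^SO = 47, W^SO = 47 + 1.2·47 = 103.4.
Deadweight loss = 45.6.

45.6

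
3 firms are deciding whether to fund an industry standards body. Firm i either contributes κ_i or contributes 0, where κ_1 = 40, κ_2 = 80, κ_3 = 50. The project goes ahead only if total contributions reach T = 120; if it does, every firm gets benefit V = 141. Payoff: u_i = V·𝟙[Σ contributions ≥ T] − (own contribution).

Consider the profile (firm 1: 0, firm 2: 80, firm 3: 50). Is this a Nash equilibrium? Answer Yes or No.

Total = 130 ≥ 120: provided.
Firm 1 (pledges 0, payoff 141): pledging 40 → total 170, payoff 101. No gain.
Firm 2 (pledges 80, payoff 61): dropping to 0 → total 50, payoff 0. No gain.
Firm 3 (pledges 50, payoff 91): dropping to 0 → total 80, payoff 0. No gain.

Yes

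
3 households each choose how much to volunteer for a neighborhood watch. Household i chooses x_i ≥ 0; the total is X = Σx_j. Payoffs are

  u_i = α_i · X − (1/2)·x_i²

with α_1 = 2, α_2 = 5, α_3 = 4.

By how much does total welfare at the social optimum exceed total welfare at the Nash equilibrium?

Household i's FOC: ∂u_i/∂x_i = α_i − x_i = 0, so x_i* = α_i.
NE contributions = (2, 5, 4); X = 11.
W^NE = (Σα)·X − ½Σα_i² = 11² − ½·45 = 98.5.
Planner sets x_i = Σα_j = 11 for every i, so X^SO = 3·11 = 33.
W^SO = (Σα)·X^SO − ½·3·(Σα)² = (3/2)·11² = 181.5.
Deadweight loss = W^SO − W^NE = 83.

83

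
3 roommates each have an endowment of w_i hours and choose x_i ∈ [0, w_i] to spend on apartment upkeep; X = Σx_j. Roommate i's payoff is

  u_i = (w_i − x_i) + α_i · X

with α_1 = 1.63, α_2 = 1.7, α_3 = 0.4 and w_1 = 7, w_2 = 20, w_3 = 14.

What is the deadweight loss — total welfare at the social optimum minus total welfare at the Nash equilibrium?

38.22

∂u_i/∂x_i = α_i − 1, so roommate i contributes w_i if α_i > 1, else 0.
α_i > 1 for i ∈ {1, 2}; NE contributions (7, 20, 0), X = 27.
W^NE = Σw_i − X^NE + (Σα_i)·X^NE = 41 + 2.73·27 = 114.71.
Planner: ∂(Σu_j)/∂x_i = Σα_j − 1 = 2.73 > 0, so everyone contributes w_i; X^SO = 41, W^SO = 41 + 2.73·41 = 152.93.
Deadweight loss = 38.22.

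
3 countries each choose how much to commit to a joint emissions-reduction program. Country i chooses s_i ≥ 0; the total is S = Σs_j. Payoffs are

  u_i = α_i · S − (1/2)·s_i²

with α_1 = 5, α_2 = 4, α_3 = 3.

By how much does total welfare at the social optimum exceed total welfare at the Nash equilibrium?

97

Country i's FOC: ∂u_i/∂s_i = α_i − s_i = 0, so s_i* = α_i.
NE contributions = (5, 4, 3); S = 12.
W^NE = (Σα)·S − ½Σα_i² = 12² − ½·50 = 119.
Planner sets s_i = Σα_j = 12 for every i, so S^SO = 3·12 = 36.
W^SO = (Σα)·S^SO − ½·3·(Σα)² = (3/2)·12² = 216.
Deadweight loss = W^SO − W^NE = 97.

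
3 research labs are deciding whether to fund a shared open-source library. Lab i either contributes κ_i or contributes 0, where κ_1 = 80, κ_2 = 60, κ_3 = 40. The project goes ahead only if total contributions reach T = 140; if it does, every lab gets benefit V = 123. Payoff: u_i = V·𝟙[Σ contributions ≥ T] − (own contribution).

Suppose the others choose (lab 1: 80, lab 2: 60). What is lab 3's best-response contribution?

Others' total = 140 ≥ 140; contributing adds cost 40 for no extra benefit.
Best response: 0.

0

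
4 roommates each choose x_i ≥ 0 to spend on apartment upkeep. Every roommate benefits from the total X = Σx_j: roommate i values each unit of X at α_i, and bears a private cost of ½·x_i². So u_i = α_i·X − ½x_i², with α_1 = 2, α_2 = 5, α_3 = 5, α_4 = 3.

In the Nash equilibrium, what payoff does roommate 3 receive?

Roommate i's FOC: ∂u_i/∂x_i = α_i − x_i = 0, so x_i* = α_i.
NE contributions = (2, 5, 5, 3); X = 15.
u_3 = α_3·X − ½·(x_3)² = 5·15 − ½·5² = 62.5.

62.5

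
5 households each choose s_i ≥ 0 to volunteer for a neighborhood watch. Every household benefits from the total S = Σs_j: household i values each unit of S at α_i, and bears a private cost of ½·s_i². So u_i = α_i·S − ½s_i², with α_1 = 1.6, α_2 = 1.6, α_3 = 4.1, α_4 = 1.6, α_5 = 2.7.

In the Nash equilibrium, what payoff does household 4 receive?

17.28

Household i's FOC: ∂u_i/∂s_i = α_i − s_i = 0, so s_i* = α_i.
NE contributions = (1.6, 1.6, 4.1, 1.6, 2.7); S = 11.6.
u_4 = α_4·S − ½·(s_4)² = 1.6·11.6 − ½·1.6² = 17.28.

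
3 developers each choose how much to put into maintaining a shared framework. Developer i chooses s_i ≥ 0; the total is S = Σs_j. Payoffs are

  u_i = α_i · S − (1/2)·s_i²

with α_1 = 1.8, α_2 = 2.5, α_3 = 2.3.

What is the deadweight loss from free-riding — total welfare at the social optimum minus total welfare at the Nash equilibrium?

29.17

Developer i's FOC: ∂u_i/∂s_i = α_i − s_i = 0, so s_i* = α_i.
NE contributions = (1.8, 2.5, 2.3); S = 6.6.
W^NE = (Σα)·S − ½Σα_i² = 6.6² − ½·14.78 = 36.17.
Planner sets s_i = Σα_j = 6.6 for every i, so S^SO = 3·6.6 = 19.8.
W^SO = (Σα)·S^SO − ½·3·(Σα)² = (3/2)·6.6² = 65.34.
Deadweight loss = W^SO − W^NE = 29.17.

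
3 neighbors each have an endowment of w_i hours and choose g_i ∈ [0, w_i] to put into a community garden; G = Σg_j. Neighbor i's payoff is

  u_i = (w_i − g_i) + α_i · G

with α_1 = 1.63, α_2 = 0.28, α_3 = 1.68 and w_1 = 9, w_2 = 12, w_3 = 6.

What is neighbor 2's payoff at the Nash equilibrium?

∂u_i/∂g_i = α_i − 1, so neighbor i contributes w_i if α_i > 1, else 0.
α_i > 1 for i ∈ {1, 3}; NE contributions (9, 0, 6), G = 15.
u_2 = (12 − 0) + 0.28·15 = 16.2.

16.2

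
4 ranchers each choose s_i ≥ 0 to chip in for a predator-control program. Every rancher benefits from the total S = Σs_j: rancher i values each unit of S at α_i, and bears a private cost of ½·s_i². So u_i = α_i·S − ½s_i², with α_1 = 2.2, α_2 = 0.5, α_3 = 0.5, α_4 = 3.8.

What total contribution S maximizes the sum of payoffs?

Planner FOC: ∂(Σu_j)/∂s_i = (Σα_j) − s_i = 0, so s_i^SO = Σα_j = 7 for every i; S^SO = 28.

28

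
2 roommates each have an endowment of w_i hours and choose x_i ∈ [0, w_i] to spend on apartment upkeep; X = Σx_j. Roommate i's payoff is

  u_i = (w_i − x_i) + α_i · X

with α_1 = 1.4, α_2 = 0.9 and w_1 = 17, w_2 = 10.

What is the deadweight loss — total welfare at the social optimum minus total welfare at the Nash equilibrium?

13

∂u_i/∂x_i = α_i − 1, so roommate i contributes w_i if α_i > 1, else 0.
α_i > 1 for i ∈ {1}; NE contributions (17, 0), X = 17.
W^NE = Σw_i − X^NE + (Σα_i)·X^NE = 27 + 1.3·17 = 49.1.
Planner: ∂(Σu_j)/∂x_i = Σα_j − 1 = 1.3 > 0, so everyone contributes w_i; X^SO = 27, W^SO = 27 + 1.3·27 = 62.1.
Deadweight loss = 13.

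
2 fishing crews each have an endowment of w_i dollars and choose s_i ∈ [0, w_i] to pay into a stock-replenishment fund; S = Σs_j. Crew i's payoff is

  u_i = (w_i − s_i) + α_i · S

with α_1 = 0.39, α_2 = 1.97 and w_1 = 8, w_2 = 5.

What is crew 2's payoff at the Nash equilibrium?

9.85

∂u_i/∂s_i = α_i − 1, so crew i contributes w_i if α_i > 1, else 0.
α_i > 1 for i ∈ {2}; NE contributions (0, 5), S = 5.
u_2 = (5 − 5) + 1.97·5 = 9.85.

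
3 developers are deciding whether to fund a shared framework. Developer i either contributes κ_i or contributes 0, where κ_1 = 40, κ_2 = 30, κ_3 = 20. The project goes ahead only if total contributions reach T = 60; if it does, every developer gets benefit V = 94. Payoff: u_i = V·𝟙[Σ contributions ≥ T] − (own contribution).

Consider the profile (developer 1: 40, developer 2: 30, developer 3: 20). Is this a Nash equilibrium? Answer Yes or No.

No

Total = 90 ≥ 60: provided.
Developer 1 (pledges 40, payoff 54): dropping to 0 → total 50, payoff 0. No gain.
Developer 2 (pledges 30, payoff 64): dropping to 0 → total 60, payoff 94. Profitable deviation.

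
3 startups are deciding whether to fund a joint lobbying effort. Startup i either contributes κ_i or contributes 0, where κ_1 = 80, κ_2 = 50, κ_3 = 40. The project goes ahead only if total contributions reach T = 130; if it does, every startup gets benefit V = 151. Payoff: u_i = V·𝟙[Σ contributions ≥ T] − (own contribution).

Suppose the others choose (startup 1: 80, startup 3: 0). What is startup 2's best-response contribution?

Others' total = 80. Contributing 50 brings total to 130 ≥ 130: gain V − κ_2 = 101.
Best response: 50.

50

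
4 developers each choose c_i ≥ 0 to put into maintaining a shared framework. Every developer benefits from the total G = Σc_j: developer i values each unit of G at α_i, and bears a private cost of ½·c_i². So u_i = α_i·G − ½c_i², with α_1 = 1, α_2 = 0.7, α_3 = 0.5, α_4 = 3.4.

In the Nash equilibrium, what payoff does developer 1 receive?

5.1

Developer i's FOC: ∂u_i/∂c_i = α_i − c_i = 0, so c_i* = α_i.
NE contributions = (1, 0.7, 0.5, 3.4); G = 5.6.
u_1 = α_1·G − ½·(c_1)² = 1·5.6 − ½·1² = 5.1.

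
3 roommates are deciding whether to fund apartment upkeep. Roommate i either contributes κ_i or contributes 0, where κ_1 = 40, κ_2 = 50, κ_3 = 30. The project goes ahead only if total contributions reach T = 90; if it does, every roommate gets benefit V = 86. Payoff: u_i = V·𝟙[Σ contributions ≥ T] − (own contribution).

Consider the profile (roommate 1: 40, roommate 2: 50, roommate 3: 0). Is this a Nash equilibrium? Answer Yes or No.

Yes

Total = 90 ≥ 90: provided.
Roommate 1 (pledges 40, payoff 46): dropping to 0 → total 50, payoff 0. No gain.
Roommate 2 (pledges 50, payoff 36): dropping to 0 → total 40, payoff 0. No gain.
Roommate 3 (pledges 0, payoff 86): pledging 30 → total 120, payoff 56. No gain.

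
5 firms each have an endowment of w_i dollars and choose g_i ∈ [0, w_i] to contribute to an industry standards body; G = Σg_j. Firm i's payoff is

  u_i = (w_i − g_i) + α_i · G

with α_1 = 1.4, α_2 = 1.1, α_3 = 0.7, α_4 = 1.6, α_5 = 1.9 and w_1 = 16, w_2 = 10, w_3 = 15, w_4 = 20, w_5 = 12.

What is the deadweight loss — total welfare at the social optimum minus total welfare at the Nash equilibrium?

85.5

∂u_i/∂g_i = α_i − 1, so firm i contributes w_i if α_i > 1, else 0.
α_i > 1 for i ∈ {1, 2, 4, 5}; NE contributions (16, 10, 0, 20, 12), G = 58.
W^NE = Σw_i − G^NE + (Σα_i)·G^NE = 73 + 5.7·58 = 403.6.
Planner: ∂(Σu_j)/∂g_i = Σα_j − 1 = 5.7 > 0, so everyone contributes w_i; G^SO = 73, W^SO = 73 + 5.7·73 = 489.1.
Deadweight loss = 85.5.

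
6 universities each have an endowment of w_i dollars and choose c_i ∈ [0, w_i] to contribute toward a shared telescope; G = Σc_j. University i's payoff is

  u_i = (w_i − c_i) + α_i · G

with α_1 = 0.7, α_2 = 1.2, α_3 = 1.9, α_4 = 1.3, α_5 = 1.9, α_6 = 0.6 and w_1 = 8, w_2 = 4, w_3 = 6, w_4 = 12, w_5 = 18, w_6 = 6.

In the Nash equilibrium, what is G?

40

∂u_i/∂c_i = α_i − 1, so university i contributes w_i if α_i > 1, else 0.
α_i > 1 for i ∈ {2, 3, 4, 5}; NE contributions (0, 4, 6, 12, 18, 0), G = 40.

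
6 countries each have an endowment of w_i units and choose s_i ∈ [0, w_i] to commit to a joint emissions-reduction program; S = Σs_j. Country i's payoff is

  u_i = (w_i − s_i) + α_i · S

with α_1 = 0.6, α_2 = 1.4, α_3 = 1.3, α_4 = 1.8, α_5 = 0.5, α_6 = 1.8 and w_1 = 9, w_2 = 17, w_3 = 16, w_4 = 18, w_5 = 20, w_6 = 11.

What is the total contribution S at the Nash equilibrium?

∂u_i/∂s_i = α_i − 1, so country i contributes w_i if α_i > 1, else 0.
α_i > 1 for i ∈ {2, 3, 4, 6}; NE contributions (0, 17, 16, 18, 0, 11), S = 62.

62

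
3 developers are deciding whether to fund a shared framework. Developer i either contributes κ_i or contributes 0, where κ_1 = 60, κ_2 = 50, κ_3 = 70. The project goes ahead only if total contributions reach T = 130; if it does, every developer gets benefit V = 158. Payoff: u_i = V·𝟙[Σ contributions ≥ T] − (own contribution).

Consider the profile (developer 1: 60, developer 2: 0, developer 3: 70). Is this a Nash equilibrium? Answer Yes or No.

Yes

Total = 130 ≥ 130: provided.
Developer 1 (pledges 60, payoff 98): dropping to 0 → total 70, payoff 0. No gain.
Developer 2 (pledges 0, payoff 158): pledging 50 → total 180, payoff 108. No gain.
Developer 3 (pledges 70, payoff 88): dropping to 0 → total 60, payoff 0. No gain.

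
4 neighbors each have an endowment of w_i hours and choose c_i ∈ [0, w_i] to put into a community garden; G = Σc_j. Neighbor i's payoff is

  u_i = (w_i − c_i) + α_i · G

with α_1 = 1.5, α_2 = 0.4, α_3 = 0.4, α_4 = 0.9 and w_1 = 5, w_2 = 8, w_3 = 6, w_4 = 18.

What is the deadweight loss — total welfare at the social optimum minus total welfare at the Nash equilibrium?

70.4

∂u_i/∂c_i = α_i − 1, so neighbor i contributes w_i if α_i > 1, else 0.
α_i > 1 for i ∈ {1}; NE contributions (5, 0, 0, 0), G = 5.
W^NE = Σw_i − G^NE + (Σα_i)·G^NE = 37 + 2.2·5 = 48.
Planner: ∂(Σu_j)/∂c_i = Σα_j − 1 = 2.2 > 0, so everyone contributes w_i; G^SO = 37, W^SO = 37 + 2.2·37 = 118.4.
Deadweight loss = 70.4.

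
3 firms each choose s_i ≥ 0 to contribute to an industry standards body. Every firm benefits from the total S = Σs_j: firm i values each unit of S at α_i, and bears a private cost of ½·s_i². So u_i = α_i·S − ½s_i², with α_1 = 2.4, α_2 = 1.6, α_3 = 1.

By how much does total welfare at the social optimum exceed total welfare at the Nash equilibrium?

Firm i's FOC: ∂u_i/∂s_i = α_i − s_i = 0, so s_i* = α_i.
NE contributions = (2.4, 1.6, 1); S = 5.
W^NE = (Σα)·S − ½Σα_i² = 5² − ½·9.32 = 20.34.
Planner sets s_i = Σα_j = 5 for every i, so S^SO = 3·5 = 15.
W^SO = (Σα)·S^SO − ½·3·(Σα)² = (3/2)·5² = 37.5.
Deadweight loss = W^SO − W^NE = 17.16.

17.16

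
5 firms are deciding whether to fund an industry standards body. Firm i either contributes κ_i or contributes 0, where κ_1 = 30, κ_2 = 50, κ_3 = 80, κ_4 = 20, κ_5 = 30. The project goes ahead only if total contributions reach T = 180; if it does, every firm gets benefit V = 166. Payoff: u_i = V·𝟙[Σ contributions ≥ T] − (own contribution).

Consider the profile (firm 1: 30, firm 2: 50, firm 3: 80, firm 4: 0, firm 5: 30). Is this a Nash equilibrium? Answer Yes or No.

Yes

Total = 190 ≥ 180: provided.
Firm 1 (pledges 30, payoff 136): dropping to 0 → total 160, payoff 0. No gain.
Firm 2 (pledges 50, payoff 116): dropping to 0 → total 140, payoff 0. No gain.
Firm 3 (pledges 80, payoff 86): dropping to 0 → total 110, payoff 0. No gain.
Firm 4 (pledges 0, payoff 166): pledging 20 → total 210, payoff 146. No gain.
Firm 5 (pledges 30, payoff 136): dropping to 0 → total 160, payoff 0. No gain.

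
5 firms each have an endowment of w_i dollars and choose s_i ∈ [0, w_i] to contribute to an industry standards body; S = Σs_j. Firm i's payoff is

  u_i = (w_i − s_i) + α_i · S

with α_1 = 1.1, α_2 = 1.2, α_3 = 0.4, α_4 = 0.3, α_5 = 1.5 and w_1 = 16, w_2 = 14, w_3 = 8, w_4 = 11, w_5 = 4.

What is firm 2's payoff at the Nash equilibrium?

40.8

∂u_i/∂s_i = α_i − 1, so firm i contributes w_i if α_i > 1, else 0.
α_i > 1 for i ∈ {1, 2, 5}; NE contributions (16, 14, 0, 0, 4), S = 34.
u_2 = (14 − 14) + 1.2·34 = 40.8.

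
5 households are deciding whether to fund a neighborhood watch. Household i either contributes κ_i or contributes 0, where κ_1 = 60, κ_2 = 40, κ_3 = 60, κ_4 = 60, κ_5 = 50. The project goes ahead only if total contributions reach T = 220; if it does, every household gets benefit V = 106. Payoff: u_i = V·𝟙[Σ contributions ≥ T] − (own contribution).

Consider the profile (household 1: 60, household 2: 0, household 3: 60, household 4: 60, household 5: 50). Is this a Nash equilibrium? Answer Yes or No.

Yes

Total = 230 ≥ 220: provided.
Household 1 (pledges 60, payoff 46): dropping to 0 → total 170, payoff 0. No gain.
Household 2 (pledges 0, payoff 106): pledging 40 → total 270, payoff 66. No gain.
Household 3 (pledges 60, payoff 46): dropping to 0 → total 170, payoff 0. No gain.
Household 4 (pledges 60, payoff 46): dropping to 0 → total 170, payoff 0. No gain.
Household 5 (pledges 50, payoff 56): dropping to 0 → total 180, payoff 0. No gain.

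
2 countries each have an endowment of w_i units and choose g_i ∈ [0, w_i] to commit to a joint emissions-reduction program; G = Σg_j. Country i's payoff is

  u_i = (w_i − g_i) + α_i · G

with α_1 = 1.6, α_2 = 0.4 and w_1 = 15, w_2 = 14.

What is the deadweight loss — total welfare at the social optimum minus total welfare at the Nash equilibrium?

14

∂u_i/∂g_i = α_i − 1, so country i contributes w_i if α_i > 1, else 0.
α_i > 1 for i ∈ {1}; NE contributions (15, 0), G = 15.
W^NE = Σw_i − G^NE + (Σα_i)·G^NE = 29 + 1·15 = 44.
Planner: ∂(Σu_j)/∂g_i = Σα_j − 1 = 1 > 0, so everyone contributes w_i; G^SO = 29, W^SO = 29 + 1·29 = 58.
Deadweight loss = 14.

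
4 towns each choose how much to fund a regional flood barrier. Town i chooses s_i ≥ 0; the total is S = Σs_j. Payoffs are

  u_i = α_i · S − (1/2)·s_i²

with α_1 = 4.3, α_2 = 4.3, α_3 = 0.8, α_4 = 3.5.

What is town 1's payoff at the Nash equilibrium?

46.225

Town i's FOC: ∂u_i/∂s_i = α_i − s_i = 0, so s_i* = α_i.
NE contributions = (4.3, 4.3, 0.8, 3.5); S = 12.9.
u_1 = α_1·S − ½·(s_1)² = 4.3·12.9 − ½·4.3² = 46.225.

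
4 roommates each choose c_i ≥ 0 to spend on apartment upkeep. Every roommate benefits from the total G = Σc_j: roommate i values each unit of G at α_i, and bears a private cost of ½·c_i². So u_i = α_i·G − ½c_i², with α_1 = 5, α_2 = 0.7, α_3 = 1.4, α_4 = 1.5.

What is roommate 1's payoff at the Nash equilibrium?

Roommate i's FOC: ∂u_i/∂c_i = α_i − c_i = 0, so c_i* = α_i.
NE contributions = (5, 0.7, 1.4, 1.5); G = 8.6.
u_1 = α_1·G − ½·(c_1)² = 5·8.6 − ½·5² = 30.5.

30.5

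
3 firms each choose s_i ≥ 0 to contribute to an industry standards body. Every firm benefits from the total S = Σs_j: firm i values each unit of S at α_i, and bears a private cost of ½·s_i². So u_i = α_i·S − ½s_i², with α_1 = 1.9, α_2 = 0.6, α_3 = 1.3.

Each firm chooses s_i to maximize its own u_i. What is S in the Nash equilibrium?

3.8

Firm i's FOC: ∂u_i/∂s_i = α_i − s_i = 0, so s_i* = α_i.
NE contributions = (1.9, 0.6, 1.3); S = 3.8.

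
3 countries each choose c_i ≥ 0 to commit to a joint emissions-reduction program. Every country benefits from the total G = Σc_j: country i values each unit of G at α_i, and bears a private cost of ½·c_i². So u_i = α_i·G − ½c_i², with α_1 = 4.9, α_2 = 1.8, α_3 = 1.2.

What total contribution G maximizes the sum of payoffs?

23.7

Planner FOC: ∂(Σu_j)/∂c_i = (Σα_j) − c_i = 0, so c_i^SO = Σα_j = 7.9 for every i; G^SO = 23.7.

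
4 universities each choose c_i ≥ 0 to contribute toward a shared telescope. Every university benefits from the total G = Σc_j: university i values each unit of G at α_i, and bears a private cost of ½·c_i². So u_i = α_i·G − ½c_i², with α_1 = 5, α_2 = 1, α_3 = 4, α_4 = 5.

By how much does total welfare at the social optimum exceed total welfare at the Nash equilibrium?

University i's FOC: ∂u_i/∂c_i = α_i − c_i = 0, so c_i* = α_i.
NE contributions = (5, 1, 4, 5); G = 15.
W^NE = (Σα)·G − ½Σα_i² = 15² − ½·67 = 191.5.
Planner sets c_i = Σα_j = 15 for every i, so G^SO = 4·15 = 60.
W^SO = (Σα)·G^SO − ½·4·(Σα)² = (4/2)·15² = 450.
Deadweight loss = W^SO − W^NE = 258.5.

258.5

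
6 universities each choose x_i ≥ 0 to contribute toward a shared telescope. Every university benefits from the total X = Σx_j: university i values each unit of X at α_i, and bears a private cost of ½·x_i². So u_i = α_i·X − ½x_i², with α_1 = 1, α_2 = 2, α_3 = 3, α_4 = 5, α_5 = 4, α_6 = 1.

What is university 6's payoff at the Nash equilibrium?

15.5

University i's FOC: ∂u_i/∂x_i = α_i − x_i = 0, so x_i* = α_i.
NE contributions = (1, 2, 3, 5, 4, 1); X = 16.
u_6 = α_6·X − ½·(x_6)² = 1·16 − ½·1² = 15.5.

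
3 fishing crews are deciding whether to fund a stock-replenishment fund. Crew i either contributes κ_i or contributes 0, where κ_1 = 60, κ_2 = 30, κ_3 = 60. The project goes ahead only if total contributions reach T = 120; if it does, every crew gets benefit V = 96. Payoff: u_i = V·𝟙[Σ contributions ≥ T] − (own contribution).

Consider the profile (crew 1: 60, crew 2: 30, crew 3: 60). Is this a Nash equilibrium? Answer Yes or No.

No

Total = 150 ≥ 120: provided.
Crew 1 (pledges 60, payoff 36): dropping to 0 → total 90, payoff 0. No gain.
Crew 2 (pledges 30, payoff 66): dropping to 0 → total 120, payoff 96. Profitable deviation.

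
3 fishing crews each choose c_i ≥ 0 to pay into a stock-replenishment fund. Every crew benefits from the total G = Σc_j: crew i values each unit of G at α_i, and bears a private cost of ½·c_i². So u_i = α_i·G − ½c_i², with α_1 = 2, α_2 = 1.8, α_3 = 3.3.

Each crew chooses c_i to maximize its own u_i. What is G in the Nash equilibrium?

7.1

Crew i's FOC: ∂u_i/∂c_i = α_i − c_i = 0, so c_i* = α_i.
NE contributions = (2, 1.8, 3.3); G = 7.1.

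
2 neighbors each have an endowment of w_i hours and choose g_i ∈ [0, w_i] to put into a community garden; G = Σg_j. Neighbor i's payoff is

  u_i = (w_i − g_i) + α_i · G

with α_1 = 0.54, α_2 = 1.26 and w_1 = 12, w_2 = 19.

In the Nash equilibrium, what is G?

19

∂u_i/∂g_i = α_i − 1, so neighbor i contributes w_i if α_i > 1, else 0.
α_i > 1 for i ∈ {2}; NE contributions (0, 19), G = 19.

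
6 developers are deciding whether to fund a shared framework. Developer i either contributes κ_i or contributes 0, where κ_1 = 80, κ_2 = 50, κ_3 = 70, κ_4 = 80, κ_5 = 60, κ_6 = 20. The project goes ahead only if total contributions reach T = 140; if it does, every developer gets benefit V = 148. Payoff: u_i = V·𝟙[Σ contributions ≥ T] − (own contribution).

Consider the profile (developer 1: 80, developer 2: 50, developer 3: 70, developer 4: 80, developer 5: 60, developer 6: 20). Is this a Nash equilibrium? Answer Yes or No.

No

Total = 360 ≥ 140: provided.
Developer 1 (pledges 80, payoff 68): dropping to 0 → total 280, payoff 148. Profitable deviation.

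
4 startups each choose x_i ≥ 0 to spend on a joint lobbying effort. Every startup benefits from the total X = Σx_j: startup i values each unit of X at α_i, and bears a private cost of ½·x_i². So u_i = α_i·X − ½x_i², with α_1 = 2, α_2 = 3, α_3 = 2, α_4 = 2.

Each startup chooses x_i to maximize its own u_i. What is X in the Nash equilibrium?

9

Startup i's FOC: ∂u_i/∂x_i = α_i − x_i = 0, so x_i* = α_i.
NE contributions = (2, 3, 2, 2); X = 9.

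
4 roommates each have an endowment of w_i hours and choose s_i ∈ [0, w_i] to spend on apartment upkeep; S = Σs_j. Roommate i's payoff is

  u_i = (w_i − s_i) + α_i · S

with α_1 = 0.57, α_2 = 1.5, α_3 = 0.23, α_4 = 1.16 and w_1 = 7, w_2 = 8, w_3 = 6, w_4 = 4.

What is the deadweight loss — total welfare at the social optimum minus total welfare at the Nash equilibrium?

31.98

∂u_i/∂s_i = α_i − 1, so roommate i contributes w_i if α_i > 1, else 0.
α_i > 1 for i ∈ {2, 4}; NE contributions (0, 8, 0, 4), S = 12.
W^NE = Σw_i − S^NE + (Σα_i)·S^NE = 25 + 2.46·12 = 54.52.
Planner: ∂(Σu_j)/∂s_i = Σα_j − 1 = 2.46 > 0, so everyone contributes w_i; S^SO = 25, W^SO = 25 + 2.46·25 = 86.5.
Deadweight loss = 31.98.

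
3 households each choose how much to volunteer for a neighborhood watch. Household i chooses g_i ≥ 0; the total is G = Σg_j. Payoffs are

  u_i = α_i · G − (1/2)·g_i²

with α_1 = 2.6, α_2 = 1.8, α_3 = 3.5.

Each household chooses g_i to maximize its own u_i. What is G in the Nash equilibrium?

7.9

Household i's FOC: ∂u_i/∂g_i = α_i − g_i = 0, so g_i* = α_i.
NE contributions = (2.6, 1.8, 3.5); G = 7.9.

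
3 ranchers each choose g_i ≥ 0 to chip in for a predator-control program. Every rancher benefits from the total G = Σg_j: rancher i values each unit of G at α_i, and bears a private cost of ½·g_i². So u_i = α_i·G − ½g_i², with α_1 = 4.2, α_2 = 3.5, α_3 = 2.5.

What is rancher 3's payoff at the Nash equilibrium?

22.375

Rancher i's FOC: ∂u_i/∂g_i = α_i − g_i = 0, so g_i* = α_i.
NE contributions = (4.2, 3.5, 2.5); G = 10.2.
u_3 = α_3·G − ½·(g_3)² = 2.5·10.2 − ½·2.5² = 22.375.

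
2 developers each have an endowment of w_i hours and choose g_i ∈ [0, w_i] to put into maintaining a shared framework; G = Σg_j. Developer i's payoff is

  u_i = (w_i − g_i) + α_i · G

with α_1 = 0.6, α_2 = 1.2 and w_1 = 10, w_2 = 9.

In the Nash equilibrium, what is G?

9

∂u_i/∂g_i = α_i − 1, so developer i contributes w_i if α_i > 1, else 0.
α_i > 1 for i ∈ {2}; NE contributions (0, 9), G = 9.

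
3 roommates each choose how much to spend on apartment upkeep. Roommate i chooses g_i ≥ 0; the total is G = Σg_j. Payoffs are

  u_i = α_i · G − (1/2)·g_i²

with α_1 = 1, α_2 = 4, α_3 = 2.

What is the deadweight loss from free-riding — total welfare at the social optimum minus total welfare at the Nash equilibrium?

Roommate i's FOC: ∂u_i/∂g_i = α_i − g_i = 0, so g_i* = α_i.
NE contributions = (1, 4, 2); G = 7.
W^NE = (Σα)·G − ½Σα_i² = 7² − ½·21 = 38.5.
Planner sets g_i = Σα_j = 7 for every i, so G^SO = 3·7 = 21.
W^SO = (Σα)·G^SO − ½·3·(Σα)² = (3/2)·7² = 73.5.
Deadweight loss = W^SO − W^NE = 35.

35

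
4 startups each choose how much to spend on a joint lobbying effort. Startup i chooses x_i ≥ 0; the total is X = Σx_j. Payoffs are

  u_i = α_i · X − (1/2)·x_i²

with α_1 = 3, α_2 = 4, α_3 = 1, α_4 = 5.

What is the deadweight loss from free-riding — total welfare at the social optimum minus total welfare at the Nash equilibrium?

194.5

Startup i's FOC: ∂u_i/∂x_i = α_i − x_i = 0, so x_i* = α_i.
NE contributions = (3, 4, 1, 5); X = 13.
W^NE = (Σα)·X − ½Σα_i² = 13² − ½·51 = 143.5.
Planner sets x_i = Σα_j = 13 for every i, so X^SO = 4·13 = 52.
W^SO = (Σα)·X^SO − ½·4·(Σα)² = (4/2)·13² = 338.
Deadweight loss = W^SO − W^NE = 194.5.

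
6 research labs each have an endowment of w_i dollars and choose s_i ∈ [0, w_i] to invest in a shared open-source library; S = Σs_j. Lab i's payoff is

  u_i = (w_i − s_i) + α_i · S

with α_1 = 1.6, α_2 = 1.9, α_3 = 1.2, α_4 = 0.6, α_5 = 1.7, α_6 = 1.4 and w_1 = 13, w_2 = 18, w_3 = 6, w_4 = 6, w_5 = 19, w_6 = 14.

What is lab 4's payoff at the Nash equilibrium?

∂u_i/∂s_i = α_i − 1, so lab i contributes w_i if α_i > 1, else 0.
α_i > 1 for i ∈ {1, 2, 3, 5, 6}; NE contributions (13, 18, 6, 0, 19, 14), S = 70.
u_4 = (6 − 0) + 0.6·70 = 48.

48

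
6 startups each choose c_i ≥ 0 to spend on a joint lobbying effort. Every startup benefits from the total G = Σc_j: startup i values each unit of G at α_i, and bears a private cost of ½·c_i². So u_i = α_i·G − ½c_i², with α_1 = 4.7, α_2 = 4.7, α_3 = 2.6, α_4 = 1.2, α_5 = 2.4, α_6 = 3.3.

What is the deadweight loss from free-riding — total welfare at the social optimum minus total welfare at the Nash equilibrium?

Startup i's FOC: ∂u_i/∂c_i = α_i − c_i = 0, so c_i* = α_i.
NE contributions = (4.7, 4.7, 2.6, 1.2, 2.4, 3.3); G = 18.9.
W^NE = (Σα)·G − ½Σα_i² = 18.9² − ½·69.03 = 322.695.
Planner sets c_i = Σα_j = 18.9 for every i, so G^SO = 6·18.9 = 113.4.
W^SO = (Σα)·G^SO − ½·6·(Σα)² = (6/2)·18.9² = 1071.63.
Deadweight loss = W^SO − W^NE = 748.935.

748.935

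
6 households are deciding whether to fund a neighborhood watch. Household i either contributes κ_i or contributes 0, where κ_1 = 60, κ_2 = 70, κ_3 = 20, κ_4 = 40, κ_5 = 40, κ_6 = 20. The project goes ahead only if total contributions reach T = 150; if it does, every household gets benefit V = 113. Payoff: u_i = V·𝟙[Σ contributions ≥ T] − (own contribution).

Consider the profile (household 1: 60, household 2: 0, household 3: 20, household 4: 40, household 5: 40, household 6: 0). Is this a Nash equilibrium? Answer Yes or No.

Yes

Total = 160 ≥ 150: provided.
Household 1 (pledges 60, payoff 53): dropping to 0 → total 100, payoff 0. No gain.
Household 2 (pledges 0, payoff 113): pledging 70 → total 230, payoff 43. No gain.
Household 3 (pledges 20, payoff 93): dropping to 0 → total 140, payoff 0. No gain.
Household 4 (pledges 40, payoff 73): dropping to 0 → total 120, payoff 0. No gain.
Household 5 (pledges 40, payoff 73): dropping to 0 → total 120, payoff 0. No gain.
Household 6 (pledges 0, payoff 113): pledging 20 → total 180, payoff 93. No gain.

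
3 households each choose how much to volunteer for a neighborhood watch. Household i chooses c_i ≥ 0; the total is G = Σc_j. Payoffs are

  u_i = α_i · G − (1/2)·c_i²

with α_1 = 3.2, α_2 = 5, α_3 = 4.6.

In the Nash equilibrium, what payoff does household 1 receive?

35.84

Household i's FOC: ∂u_i/∂c_i = α_i − c_i = 0, so c_i* = α_i.
NE contributions = (3.2, 5, 4.6); G = 12.8.
u_1 = α_1·G − ½·(c_1)² = 3.2·12.8 − ½·3.2² = 35.84.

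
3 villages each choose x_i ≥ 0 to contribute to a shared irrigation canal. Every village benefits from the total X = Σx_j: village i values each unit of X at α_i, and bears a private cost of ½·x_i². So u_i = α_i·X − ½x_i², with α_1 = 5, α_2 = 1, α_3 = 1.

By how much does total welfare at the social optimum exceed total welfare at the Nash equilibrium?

Village i's FOC: ∂u_i/∂x_i = α_i − x_i = 0, so x_i* = α_i.
NE contributions = (5, 1, 1); X = 7.
W^NE = (Σα)·X − ½Σα_i² = 7² − ½·27 = 35.5.
Planner sets x_i = Σα_j = 7 for every i, so X^SO = 3·7 = 21.
W^SO = (Σα)·X^SO − ½·3·(Σα)² = (3/2)·7² = 73.5.
Deadweight loss = W^SO − W^NE = 38.

38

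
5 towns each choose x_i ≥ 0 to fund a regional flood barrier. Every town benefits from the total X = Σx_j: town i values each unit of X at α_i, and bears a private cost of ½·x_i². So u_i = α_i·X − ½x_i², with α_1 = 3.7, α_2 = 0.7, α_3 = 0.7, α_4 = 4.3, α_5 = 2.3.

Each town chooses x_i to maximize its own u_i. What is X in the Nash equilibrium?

11.7

Town i's FOC: ∂u_i/∂x_i = α_i − x_i = 0, so x_i* = α_i.
NE contributions = (3.7, 0.7, 0.7, 4.3, 2.3); X = 11.7.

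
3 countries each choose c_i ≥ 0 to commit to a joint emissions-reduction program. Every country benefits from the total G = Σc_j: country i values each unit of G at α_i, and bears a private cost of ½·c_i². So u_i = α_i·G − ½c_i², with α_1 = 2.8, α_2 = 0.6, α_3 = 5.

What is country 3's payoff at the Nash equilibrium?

29.5

Country i's FOC: ∂u_i/∂c_i = α_i − c_i = 0, so c_i* = α_i.
NE contributions = (2.8, 0.6, 5); G = 8.4.
u_3 = α_3·G − ½·(c_3)² = 5·8.4 − ½·5² = 29.5.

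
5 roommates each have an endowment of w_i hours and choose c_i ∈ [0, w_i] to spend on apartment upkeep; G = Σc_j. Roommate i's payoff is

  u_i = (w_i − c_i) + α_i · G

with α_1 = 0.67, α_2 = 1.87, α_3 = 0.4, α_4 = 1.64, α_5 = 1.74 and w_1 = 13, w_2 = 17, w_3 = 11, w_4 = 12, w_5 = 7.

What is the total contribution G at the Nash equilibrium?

∂u_i/∂c_i = α_i − 1, so roommate i contributes w_i if α_i > 1, else 0.
α_i > 1 for i ∈ {2, 4, 5}; NE contributions (0, 17, 0, 12, 7), G = 36.

36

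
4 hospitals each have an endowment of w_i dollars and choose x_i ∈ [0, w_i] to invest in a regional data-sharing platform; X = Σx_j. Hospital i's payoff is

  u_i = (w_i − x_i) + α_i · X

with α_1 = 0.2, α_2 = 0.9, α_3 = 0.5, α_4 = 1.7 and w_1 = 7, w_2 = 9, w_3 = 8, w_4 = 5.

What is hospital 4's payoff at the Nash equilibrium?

∂u_i/∂x_i = α_i − 1, so hospital i contributes w_i if α_i > 1, else 0.
α_i > 1 for i ∈ {4}; NE contributions (0, 0, 0, 5), X = 5.
u_4 = (5 − 5) + 1.7·5 = 8.5.

8.5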